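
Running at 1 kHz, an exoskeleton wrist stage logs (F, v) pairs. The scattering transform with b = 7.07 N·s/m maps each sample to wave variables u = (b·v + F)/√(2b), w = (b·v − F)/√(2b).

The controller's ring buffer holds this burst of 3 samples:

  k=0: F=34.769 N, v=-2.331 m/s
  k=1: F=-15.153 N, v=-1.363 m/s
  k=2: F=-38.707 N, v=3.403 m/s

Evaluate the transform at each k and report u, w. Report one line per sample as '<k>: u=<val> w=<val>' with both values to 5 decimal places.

k=0: b·v=7.07×(-2.331)=-16.48017; √(2b)=3.76032; u=(-16.48017+34.769)/3.76032=4.86364, w=(-16.48017−34.769)/3.76032=-13.62894
k=1: b·v=7.07×(-1.363)=-9.63641; √(2b)=3.76032; u=(-9.63641+(-15.153))/3.76032=-6.59237, w=(-9.63641−(-15.153))/3.76032=1.46705
k=2: b·v=7.07×3.403=24.05921; √(2b)=3.76032; u=(24.05921+(-38.707))/3.76032=-3.89536, w=(24.05921−(-38.707))/3.76032=16.69172

0: u=4.86364 w=-13.62894
1: u=-6.59237 w=1.46705
2: u=-3.89536 w=16.69172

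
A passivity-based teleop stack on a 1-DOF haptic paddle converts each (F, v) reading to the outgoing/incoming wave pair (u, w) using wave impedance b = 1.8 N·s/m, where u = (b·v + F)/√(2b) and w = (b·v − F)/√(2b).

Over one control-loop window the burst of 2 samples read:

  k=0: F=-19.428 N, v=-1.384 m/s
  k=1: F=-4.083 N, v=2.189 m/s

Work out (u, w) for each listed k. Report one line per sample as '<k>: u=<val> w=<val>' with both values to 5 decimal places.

k=0: b·v=1.8×(-1.384)=-2.49120; √(2b)=1.89737; u=(-2.49120+(-19.428))/1.89737=-11.55243, w=(-2.49120−(-19.428))/1.89737=8.92648
k=1: b·v=1.8×2.189=3.94020; √(2b)=1.89737; u=(3.94020+(-4.083))/1.89737=-0.07526, w=(3.94020−(-4.083))/1.89737=4.22860

0: u=-11.55243 w=8.92648
1: u=-0.07526 w=4.22860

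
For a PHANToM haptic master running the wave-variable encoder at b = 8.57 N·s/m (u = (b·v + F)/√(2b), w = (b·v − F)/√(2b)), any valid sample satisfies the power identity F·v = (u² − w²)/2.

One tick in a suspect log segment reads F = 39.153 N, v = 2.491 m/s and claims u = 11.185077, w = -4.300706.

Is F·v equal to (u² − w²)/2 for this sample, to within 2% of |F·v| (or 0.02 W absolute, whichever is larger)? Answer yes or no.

F·v = 39.153×2.491 = 97.530123 W.
(u² − w²)/2 = (125.105947 − 18.496072)/2 = 53.304938 W.
|Δ| = 44.225185;  2% of max(1, |F·v|) = 1.950602.

no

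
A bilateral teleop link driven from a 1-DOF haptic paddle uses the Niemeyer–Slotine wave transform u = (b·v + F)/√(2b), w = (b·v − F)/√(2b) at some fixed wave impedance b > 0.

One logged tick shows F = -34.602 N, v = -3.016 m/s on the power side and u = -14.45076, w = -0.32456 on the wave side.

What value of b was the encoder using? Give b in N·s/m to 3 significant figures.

b = 12 N·s/m

u + w = -14.7753;  u + w = √(2b)·v, so √(2b) = -14.7753/(-3.016) = 4.8990.
b = (√(2b))²/2 = 24.0000/2 = 12.0000.
(Check via u − w = 2F/√(2b): u − w = -14.1262, 2F/√(2b) = -14.1262.)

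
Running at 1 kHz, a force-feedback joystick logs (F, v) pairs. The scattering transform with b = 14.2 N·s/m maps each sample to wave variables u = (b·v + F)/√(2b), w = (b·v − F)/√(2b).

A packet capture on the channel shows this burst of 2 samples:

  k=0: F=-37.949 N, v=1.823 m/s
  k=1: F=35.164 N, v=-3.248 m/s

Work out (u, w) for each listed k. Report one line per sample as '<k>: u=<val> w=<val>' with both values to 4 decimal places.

k=0: b·v=14.2×1.823=25.8866; √(2b)=5.3292; u=(25.8866+(-37.949))/5.3292=-2.2635, w=(25.8866−(-37.949))/5.3292=11.9785
k=1: b·v=14.2×(-3.248)=-46.1216; √(2b)=5.3292; u=(-46.1216+35.164)/5.3292=-2.0562, w=(-46.1216−35.164)/5.3292=-15.2530

0: u=-2.2635 w=11.9785
1: u=-2.0562 w=-15.2530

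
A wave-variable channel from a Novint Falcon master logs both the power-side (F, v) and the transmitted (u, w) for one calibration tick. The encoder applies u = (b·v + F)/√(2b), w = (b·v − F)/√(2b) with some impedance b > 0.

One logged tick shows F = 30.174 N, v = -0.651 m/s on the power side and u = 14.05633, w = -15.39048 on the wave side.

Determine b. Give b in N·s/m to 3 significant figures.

b = 2.1 N·s/m

u + w = -1.33415;  u + w = √(2b)·v, so √(2b) = -1.33415/(-0.651) = 2.04939.
b = (√(2b))²/2 = 4.19998/2 = 2.09999.
(Check via u − w = 2F/√(2b): u − w = 29.44681, 2F/√(2b) = 29.44687.)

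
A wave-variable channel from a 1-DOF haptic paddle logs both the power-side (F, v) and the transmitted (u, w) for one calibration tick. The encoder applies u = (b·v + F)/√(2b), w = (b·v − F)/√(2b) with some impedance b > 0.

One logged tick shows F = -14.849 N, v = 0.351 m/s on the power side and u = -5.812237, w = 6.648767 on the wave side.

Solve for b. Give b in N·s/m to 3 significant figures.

u + w = 0.836530;  u + w = √(2b)·v, so √(2b) = 0.836530/0.351 = 2.383276.
b = (√(2b))²/2 = 5.680006/2 = 2.840003.
(Check via u − w = 2F/√(2b): u − w = -12.461004, 2F/√(2b) = -12.460997.)

b = 2.84 N·s/m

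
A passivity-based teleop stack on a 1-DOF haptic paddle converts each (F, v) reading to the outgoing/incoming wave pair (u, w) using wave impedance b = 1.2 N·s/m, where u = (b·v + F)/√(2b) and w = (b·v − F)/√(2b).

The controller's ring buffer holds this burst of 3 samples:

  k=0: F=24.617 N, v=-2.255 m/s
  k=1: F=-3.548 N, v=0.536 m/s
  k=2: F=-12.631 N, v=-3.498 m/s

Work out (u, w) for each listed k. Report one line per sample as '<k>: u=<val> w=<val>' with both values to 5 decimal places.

0: u=14.14349 w=-17.63692
1: u=-1.87504 w=2.70541
2: u=-10.86281 w=5.44374

k=0: b·v=1.2×(-2.255)=-2.70600; √(2b)=1.54919; u=(-2.70600+24.617)/1.54919=14.14349, w=(-2.70600−24.617)/1.54919=-17.63692
k=1: b·v=1.2×0.536=0.64320; √(2b)=1.54919; u=(0.64320+(-3.548))/1.54919=-1.87504, w=(0.64320−(-3.548))/1.54919=2.70541
k=2: b·v=1.2×(-3.498)=-4.19760; √(2b)=1.54919; u=(-4.19760+(-12.631))/1.54919=-10.86281, w=(-4.19760−(-12.631))/1.54919=5.44374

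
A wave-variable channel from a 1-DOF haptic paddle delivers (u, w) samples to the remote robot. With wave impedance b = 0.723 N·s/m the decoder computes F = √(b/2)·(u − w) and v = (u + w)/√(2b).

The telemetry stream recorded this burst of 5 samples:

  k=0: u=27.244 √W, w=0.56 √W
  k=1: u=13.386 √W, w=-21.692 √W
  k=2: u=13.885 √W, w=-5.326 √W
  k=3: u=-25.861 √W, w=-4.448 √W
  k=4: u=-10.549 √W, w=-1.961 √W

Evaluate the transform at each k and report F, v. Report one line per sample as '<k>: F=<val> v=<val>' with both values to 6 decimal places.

0: F=16.043720 v=23.121879
1: F=21.090602 v=-6.907291
2: F=11.550589 v=7.117687
3: F=-12.874538 v=-25.205044
4: F=-5.163524 v=-10.403349

k=0: u−w=26.684000, u+w=27.804000; √(b/2)=0.601249, √(2b)=1.202497; F=0.601249×26.684=16.043720, v=27.804000/1.202497=23.121879
k=1: u−w=35.078000, u+w=-8.306000; √(b/2)=0.601249, √(2b)=1.202497; F=0.601249×35.078=21.090602, v=-8.306000/1.202497=-6.907291
k=2: u−w=19.211000, u+w=8.559000; √(b/2)=0.601249, √(2b)=1.202497; F=0.601249×19.211=11.550589, v=8.559000/1.202497=7.117687
k=3: u−w=-21.413000, u+w=-30.309000; √(b/2)=0.601249, √(2b)=1.202497; F=0.601249×(-21.413)=-12.874538, v=-30.309000/1.202497=-25.205044
k=4: u−w=-8.588000, u+w=-12.510000; √(b/2)=0.601249, √(2b)=1.202497; F=0.601249×(-8.588)=-5.163524, v=-12.510000/1.202497=-10.403349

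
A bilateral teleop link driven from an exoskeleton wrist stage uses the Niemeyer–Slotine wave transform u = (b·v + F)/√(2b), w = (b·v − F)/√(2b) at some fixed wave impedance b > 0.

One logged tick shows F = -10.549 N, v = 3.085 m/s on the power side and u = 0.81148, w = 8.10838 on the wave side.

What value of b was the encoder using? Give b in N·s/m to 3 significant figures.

u + w = 8.9199;  u + w = √(2b)·v, so √(2b) = 8.9199/3.085 = 2.8914.
b = (√(2b))²/2 = 8.3600/2 = 4.1800.
(Check via u − w = 2F/√(2b): u − w = -7.2969, 2F/√(2b) = -7.2969.)

b = 4.18 N·s/m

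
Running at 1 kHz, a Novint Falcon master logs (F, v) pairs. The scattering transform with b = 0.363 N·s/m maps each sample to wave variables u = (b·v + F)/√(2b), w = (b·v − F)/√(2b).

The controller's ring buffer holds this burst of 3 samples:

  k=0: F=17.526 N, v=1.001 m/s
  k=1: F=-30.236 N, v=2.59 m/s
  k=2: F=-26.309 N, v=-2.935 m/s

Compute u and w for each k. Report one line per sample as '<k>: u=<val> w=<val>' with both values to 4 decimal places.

0: u=20.9955 w=-20.1426
1: u=-34.3825 w=36.5893
2: u=-32.1275 w=29.6267

k=0: b·v=0.363×1.001=0.3634; √(2b)=0.8521; u=(0.3634+17.526)/0.8521=20.9955, w=(0.3634−17.526)/0.8521=-20.1426
k=1: b·v=0.363×2.59=0.9402; √(2b)=0.8521; u=(0.9402+(-30.236))/0.8521=-34.3825, w=(0.9402−(-30.236))/0.8521=36.5893
k=2: b·v=0.363×(-2.935)=-1.0654; √(2b)=0.8521; u=(-1.0654+(-26.309))/0.8521=-32.1275, w=(-1.0654−(-26.309))/0.8521=29.6267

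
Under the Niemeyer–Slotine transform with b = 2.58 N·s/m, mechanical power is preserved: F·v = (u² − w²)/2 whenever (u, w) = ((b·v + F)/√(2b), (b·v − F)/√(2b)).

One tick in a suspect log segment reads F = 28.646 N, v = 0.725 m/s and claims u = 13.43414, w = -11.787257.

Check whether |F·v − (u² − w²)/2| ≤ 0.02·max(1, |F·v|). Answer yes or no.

F·v = 28.646×0.725 = 20.768350 W.
(u² − w²)/2 = (180.476118 − 138.939428)/2 = 20.768345 W.
|Δ| = 0.000005;  2% of max(1, |F·v|) = 0.415367.

yes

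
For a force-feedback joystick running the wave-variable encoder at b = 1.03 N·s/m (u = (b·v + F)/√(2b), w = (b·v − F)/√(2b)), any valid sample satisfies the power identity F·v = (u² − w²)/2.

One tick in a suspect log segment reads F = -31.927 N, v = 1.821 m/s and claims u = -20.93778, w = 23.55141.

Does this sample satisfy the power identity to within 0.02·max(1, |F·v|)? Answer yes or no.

yes

F·v = (-31.927)×1.821 = -58.1391 W.
(u² − w²)/2 = (438.3906 − 554.6689)/2 = -58.1391 W.
|Δ| = 0.0001;  2% of max(1, |F·v|) = 1.1628.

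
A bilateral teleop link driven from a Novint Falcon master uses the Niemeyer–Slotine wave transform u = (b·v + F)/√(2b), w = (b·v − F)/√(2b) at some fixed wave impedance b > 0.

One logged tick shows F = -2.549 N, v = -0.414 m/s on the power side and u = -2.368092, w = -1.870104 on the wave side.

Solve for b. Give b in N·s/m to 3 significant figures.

b = 52.4 N·s/m

u + w = -4.238196;  u + w = √(2b)·v, so √(2b) = -4.238196/(-0.414) = 10.237188.
b = (√(2b))²/2 = 104.800026/2 = 52.400013.
(Check via u − w = 2F/√(2b): u − w = -0.497988, 2F/√(2b) = -0.497988.)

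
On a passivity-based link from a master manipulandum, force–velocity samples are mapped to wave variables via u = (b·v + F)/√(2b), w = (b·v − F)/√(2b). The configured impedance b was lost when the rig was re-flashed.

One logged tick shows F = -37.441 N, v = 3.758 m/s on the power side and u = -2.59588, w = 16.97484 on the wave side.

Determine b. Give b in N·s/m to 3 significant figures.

b = 7.32 N·s/m

u + w = 14.3790;  u + w = √(2b)·v, so √(2b) = 14.3790/3.758 = 3.8262.
b = (√(2b))²/2 = 14.6400/2 = 7.3200.
(Check via u − w = 2F/√(2b): u − w = -19.5707, 2F/√(2b) = -19.5707.)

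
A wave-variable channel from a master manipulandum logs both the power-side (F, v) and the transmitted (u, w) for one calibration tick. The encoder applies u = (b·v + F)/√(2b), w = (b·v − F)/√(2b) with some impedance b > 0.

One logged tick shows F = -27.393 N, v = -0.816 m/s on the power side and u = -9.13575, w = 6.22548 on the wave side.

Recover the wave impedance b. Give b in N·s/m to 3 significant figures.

u + w = -2.91027;  u + w = √(2b)·v, so √(2b) = -2.91027/(-0.816) = 3.56651.
b = (√(2b))²/2 = 12.71997/2 = 6.35999.
(Check via u − w = 2F/√(2b): u − w = -15.36123, 2F/√(2b) = -15.36125.)

b = 6.36 N·s/m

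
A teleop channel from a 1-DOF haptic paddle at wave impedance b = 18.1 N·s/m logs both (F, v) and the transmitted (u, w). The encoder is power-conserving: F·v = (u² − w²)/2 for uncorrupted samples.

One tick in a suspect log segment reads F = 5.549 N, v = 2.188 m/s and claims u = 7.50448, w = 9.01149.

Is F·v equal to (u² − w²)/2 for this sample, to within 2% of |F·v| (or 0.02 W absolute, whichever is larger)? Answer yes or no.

F·v = 5.549×2.188 = 12.1412 W.
(u² − w²)/2 = (56.3172 − 81.2070)/2 = -12.4449 W.
|Δ| = 24.5861;  2% of max(1, |F·v|) = 0.2428.

no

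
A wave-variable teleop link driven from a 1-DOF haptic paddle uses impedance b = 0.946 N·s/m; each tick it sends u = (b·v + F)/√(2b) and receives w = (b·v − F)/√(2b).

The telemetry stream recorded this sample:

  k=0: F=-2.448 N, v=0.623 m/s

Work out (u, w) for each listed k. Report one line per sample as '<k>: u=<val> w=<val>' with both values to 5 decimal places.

0: u=-1.35125 w=2.20818

k=0: b·v=0.946×0.623=0.58936; √(2b)=1.37550; u=(0.58936+(-2.448))/1.37550=-1.35125, w=(0.58936−(-2.448))/1.37550=2.20818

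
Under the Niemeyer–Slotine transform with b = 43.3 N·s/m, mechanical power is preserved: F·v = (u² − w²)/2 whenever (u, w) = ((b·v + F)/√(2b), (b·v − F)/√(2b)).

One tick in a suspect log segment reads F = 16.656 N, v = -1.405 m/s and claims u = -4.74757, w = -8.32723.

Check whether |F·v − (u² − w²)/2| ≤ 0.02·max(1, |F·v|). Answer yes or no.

yes

F·v = 16.656×(-1.405) = -23.40168 W.
(u² − w²)/2 = (22.53942 − 69.34276)/2 = -23.40167 W.
|Δ| = 0.00001;  2% of max(1, |F·v|) = 0.46803.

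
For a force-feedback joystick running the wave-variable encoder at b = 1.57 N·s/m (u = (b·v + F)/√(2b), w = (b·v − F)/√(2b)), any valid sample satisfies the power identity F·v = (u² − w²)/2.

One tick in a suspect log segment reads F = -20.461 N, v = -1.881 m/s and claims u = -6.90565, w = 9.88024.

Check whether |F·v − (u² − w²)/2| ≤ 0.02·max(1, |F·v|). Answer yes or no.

F·v = (-20.461)×(-1.881) = 38.4871 W.
(u² − w²)/2 = (47.6880 − 97.6191)/2 = -24.9656 W.
|Δ| = 63.4527;  2% of max(1, |F·v|) = 0.7697.

no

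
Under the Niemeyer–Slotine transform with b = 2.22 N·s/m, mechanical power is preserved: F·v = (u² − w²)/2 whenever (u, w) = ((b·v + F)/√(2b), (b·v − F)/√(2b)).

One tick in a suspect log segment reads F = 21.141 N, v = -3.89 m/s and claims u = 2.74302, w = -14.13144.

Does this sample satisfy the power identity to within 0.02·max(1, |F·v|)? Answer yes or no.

no

F·v = 21.141×(-3.89) = -82.23849 W.
(u² − w²)/2 = (7.52416 − 199.69760)/2 = -96.08672 W.
|Δ| = 13.84823;  2% of max(1, |F·v|) = 1.64477.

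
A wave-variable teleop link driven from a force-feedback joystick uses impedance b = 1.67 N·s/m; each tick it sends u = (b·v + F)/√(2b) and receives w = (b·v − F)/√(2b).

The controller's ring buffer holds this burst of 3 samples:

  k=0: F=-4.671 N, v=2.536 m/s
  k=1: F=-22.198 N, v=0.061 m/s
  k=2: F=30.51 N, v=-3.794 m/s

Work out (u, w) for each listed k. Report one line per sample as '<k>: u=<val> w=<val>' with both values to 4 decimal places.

k=0: b·v=1.67×2.536=4.2351; √(2b)=1.8276; u=(4.2351+(-4.671))/1.8276=-0.2385, w=(4.2351−(-4.671))/1.8276=4.8732
k=1: b·v=1.67×0.061=0.1019; √(2b)=1.8276; u=(0.1019+(-22.198))/1.8276=-12.0905, w=(0.1019−(-22.198))/1.8276=12.2019
k=2: b·v=1.67×(-3.794)=-6.3360; √(2b)=1.8276; u=(-6.3360+30.51)/1.8276=13.2274, w=(-6.3360−30.51)/1.8276=-20.1612

0: u=-0.2385 w=4.8732
1: u=-12.0905 w=12.2019
2: u=13.2274 w=-20.1612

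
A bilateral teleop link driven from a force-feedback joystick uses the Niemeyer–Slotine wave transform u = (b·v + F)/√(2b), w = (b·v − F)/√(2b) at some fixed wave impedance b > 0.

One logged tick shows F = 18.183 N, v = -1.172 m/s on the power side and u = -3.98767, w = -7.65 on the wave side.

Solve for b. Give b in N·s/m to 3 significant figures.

u + w = -11.6377;  u + w = √(2b)·v, so √(2b) = -11.6377/(-1.172) = 9.9298.
b = (√(2b))²/2 = 98.6000/2 = 49.3000.
(Check via u − w = 2F/√(2b): u − w = 3.6623, 2F/√(2b) = 3.6623.)

b = 49.3 N·s/m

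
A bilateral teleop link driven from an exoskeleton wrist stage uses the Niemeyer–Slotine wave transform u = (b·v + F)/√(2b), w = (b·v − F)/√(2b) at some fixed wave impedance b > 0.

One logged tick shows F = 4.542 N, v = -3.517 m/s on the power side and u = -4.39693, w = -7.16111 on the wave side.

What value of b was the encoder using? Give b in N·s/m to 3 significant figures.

u + w = -11.5580;  u + w = √(2b)·v, so √(2b) = -11.5580/(-3.517) = 3.2863.
b = (√(2b))²/2 = 10.8000/2 = 5.4000.
(Check via u − w = 2F/√(2b): u − w = 2.7642, 2F/√(2b) = 2.7642.)

b = 5.4 N·s/m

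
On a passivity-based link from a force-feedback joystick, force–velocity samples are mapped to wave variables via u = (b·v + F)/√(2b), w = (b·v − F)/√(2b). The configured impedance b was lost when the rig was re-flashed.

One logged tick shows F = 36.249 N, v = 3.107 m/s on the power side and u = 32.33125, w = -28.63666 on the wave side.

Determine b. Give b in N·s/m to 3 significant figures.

u + w = 3.6946;  u + w = √(2b)·v, so √(2b) = 3.6946/3.107 = 1.1891.
b = (√(2b))²/2 = 1.4140/2 = 0.7070.
(Check via u − w = 2F/√(2b): u − w = 60.9679, 2F/√(2b) = 60.9679.)

b = 0.707 N·s/m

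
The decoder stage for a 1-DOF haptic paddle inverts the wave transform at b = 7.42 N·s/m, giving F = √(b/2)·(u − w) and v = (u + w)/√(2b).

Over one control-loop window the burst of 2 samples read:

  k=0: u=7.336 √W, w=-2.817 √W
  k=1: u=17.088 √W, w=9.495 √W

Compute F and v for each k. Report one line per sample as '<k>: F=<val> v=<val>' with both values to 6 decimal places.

0: F=19.556059 v=1.173074
1: F=14.625151 v=6.900603

k=0: u−w=10.153000, u+w=4.519000; √(b/2)=1.926136, √(2b)=3.852272; F=1.926136×10.153=19.556059, v=4.519000/3.852272=1.173074
k=1: u−w=7.593000, u+w=26.583000; √(b/2)=1.926136, √(2b)=3.852272; F=1.926136×7.593=14.625151, v=26.583000/3.852272=6.900603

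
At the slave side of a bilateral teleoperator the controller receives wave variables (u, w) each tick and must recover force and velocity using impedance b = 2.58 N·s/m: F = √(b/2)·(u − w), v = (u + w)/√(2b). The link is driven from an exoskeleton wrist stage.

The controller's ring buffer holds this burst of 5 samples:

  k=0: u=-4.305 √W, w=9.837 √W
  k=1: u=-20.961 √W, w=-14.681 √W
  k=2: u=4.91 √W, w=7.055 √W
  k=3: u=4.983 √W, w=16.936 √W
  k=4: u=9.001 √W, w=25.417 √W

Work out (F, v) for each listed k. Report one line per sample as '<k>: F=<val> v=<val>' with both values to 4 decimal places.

0: F=-16.0622 v=2.4353
1: F=-7.1327 v=-15.6905
2: F=-2.4363 v=5.2673
3: F=-13.5760 v=9.6493
4: F=-18.6450 v=15.1517

k=0: u−w=-14.1420, u+w=5.5320; √(b/2)=1.1358, √(2b)=2.2716; F=1.1358×(-14.142)=-16.0622, v=5.5320/2.2716=2.4353
k=1: u−w=-6.2800, u+w=-35.6420; √(b/2)=1.1358, √(2b)=2.2716; F=1.1358×(-6.28)=-7.1327, v=-35.6420/2.2716=-15.6905
k=2: u−w=-2.1450, u+w=11.9650; √(b/2)=1.1358, √(2b)=2.2716; F=1.1358×(-2.145)=-2.4363, v=11.9650/2.2716=5.2673
k=3: u−w=-11.9530, u+w=21.9190; √(b/2)=1.1358, √(2b)=2.2716; F=1.1358×(-11.953)=-13.5760, v=21.9190/2.2716=9.6493
k=4: u−w=-16.4160, u+w=34.4180; √(b/2)=1.1358, √(2b)=2.2716; F=1.1358×(-16.416)=-18.6450, v=34.4180/2.2716=15.1517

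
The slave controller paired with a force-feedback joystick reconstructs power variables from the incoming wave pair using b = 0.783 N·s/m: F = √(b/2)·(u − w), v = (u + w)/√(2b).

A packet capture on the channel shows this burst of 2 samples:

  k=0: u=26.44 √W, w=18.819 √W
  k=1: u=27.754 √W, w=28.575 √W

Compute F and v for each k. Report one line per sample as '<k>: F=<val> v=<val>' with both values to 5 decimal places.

0: F=4.76846 v=36.16672
1: F=-0.51370 v=45.01281

k=0: u−w=7.62100, u+w=45.25900; √(b/2)=0.62570, √(2b)=1.25140; F=0.62570×7.621=4.76846, v=45.25900/1.25140=36.16672
k=1: u−w=-0.82100, u+w=56.32900; √(b/2)=0.62570, √(2b)=1.25140; F=0.62570×(-0.821)=-0.51370, v=56.32900/1.25140=45.01281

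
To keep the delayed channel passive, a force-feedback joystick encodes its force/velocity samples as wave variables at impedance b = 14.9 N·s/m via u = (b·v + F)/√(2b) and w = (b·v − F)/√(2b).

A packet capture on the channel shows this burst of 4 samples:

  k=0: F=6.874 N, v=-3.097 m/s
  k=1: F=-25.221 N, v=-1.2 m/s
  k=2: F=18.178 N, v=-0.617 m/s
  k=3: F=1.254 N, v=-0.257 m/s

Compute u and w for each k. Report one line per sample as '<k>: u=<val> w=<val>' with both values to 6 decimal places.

0: u=-7.193946 w=-9.712384
1: u=-7.895492 w=1.344767
2: u=1.645870 w=-5.014034
3: u=-0.471758 w=-0.931189

k=0: b·v=14.9×(-3.097)=-46.145300; √(2b)=5.458938; u=(-46.145300+6.874)/5.458938=-7.193946, w=(-46.145300−6.874)/5.458938=-9.712384
k=1: b·v=14.9×(-1.2)=-17.880000; √(2b)=5.458938; u=(-17.880000+(-25.221))/5.458938=-7.895492, w=(-17.880000−(-25.221))/5.458938=1.344767
k=2: b·v=14.9×(-0.617)=-9.193300; √(2b)=5.458938; u=(-9.193300+18.178)/5.458938=1.645870, w=(-9.193300−18.178)/5.458938=-5.014034
k=3: b·v=14.9×(-0.257)=-3.829300; √(2b)=5.458938; u=(-3.829300+1.254)/5.458938=-0.471758, w=(-3.829300−1.254)/5.458938=-0.931189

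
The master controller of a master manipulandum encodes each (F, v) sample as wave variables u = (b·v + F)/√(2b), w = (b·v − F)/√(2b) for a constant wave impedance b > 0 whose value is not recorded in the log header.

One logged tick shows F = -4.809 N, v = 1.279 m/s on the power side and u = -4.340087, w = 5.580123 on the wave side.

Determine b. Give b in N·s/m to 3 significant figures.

b = 0.47 N·s/m

u + w = 1.240036;  u + w = √(2b)·v, so √(2b) = 1.240036/1.279 = 0.969536.
b = (√(2b))²/2 = 0.939999/2 = 0.470000.
(Check via u − w = 2F/√(2b): u − w = -9.920210, 2F/√(2b) = -9.920214.)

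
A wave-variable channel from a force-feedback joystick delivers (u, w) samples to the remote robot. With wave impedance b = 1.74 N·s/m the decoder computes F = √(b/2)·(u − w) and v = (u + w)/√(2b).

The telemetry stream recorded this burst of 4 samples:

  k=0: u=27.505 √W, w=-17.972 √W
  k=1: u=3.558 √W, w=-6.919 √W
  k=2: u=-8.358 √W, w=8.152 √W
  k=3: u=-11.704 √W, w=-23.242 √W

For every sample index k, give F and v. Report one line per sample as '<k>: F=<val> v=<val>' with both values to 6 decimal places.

0: F=42.418122 v=5.110224
1: F=9.772295 v=-1.801685
2: F=-15.399503 v=-0.110428
3: F=10.761930 v=-18.733022

k=0: u−w=45.477000, u+w=9.533000; √(b/2)=0.932738, √(2b)=1.865476; F=0.932738×45.477=42.418122, v=9.533000/1.865476=5.110224
k=1: u−w=10.477000, u+w=-3.361000; √(b/2)=0.932738, √(2b)=1.865476; F=0.932738×10.477=9.772295, v=-3.361000/1.865476=-1.801685
k=2: u−w=-16.510000, u+w=-0.206000; √(b/2)=0.932738, √(2b)=1.865476; F=0.932738×(-16.51)=-15.399503, v=-0.206000/1.865476=-0.110428
k=3: u−w=11.538000, u+w=-34.946000; √(b/2)=0.932738, √(2b)=1.865476; F=0.932738×11.538=10.761930, v=-34.946000/1.865476=-18.733022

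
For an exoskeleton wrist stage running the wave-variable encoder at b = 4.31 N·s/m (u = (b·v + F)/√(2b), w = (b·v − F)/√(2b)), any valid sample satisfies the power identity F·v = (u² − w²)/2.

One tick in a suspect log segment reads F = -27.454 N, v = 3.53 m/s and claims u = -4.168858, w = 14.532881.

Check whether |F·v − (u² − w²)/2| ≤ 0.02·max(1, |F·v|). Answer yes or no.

yes

F·v = (-27.454)×3.53 = -96.912620 W.
(u² − w²)/2 = (17.379377 − 211.204630)/2 = -96.912627 W.
|Δ| = 0.000007;  2% of max(1, |F·v|) = 1.938252.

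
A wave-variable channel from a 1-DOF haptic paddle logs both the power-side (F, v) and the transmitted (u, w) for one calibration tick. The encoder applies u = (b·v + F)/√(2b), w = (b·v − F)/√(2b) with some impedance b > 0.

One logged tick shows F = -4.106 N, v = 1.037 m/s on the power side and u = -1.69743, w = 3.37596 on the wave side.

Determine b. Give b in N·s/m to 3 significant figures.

u + w = 1.67853;  u + w = √(2b)·v, so √(2b) = 1.67853/1.037 = 1.61864.
b = (√(2b))²/2 = 2.62000/2 = 1.31000.
(Check via u − w = 2F/√(2b): u − w = -5.07339, 2F/√(2b) = -5.07339.)

b = 1.31 N·s/m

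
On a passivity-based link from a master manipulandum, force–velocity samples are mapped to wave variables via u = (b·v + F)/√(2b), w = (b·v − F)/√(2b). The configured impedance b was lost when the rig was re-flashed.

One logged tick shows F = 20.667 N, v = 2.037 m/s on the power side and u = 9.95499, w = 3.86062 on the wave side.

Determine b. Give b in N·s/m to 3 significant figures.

u + w = 13.8156;  u + w = √(2b)·v, so √(2b) = 13.8156/2.037 = 6.7823.
b = (√(2b))²/2 = 46.0000/2 = 23.0000.
(Check via u − w = 2F/√(2b): u − w = 6.0944, 2F/√(2b) = 6.0944.)

b = 23 N·s/m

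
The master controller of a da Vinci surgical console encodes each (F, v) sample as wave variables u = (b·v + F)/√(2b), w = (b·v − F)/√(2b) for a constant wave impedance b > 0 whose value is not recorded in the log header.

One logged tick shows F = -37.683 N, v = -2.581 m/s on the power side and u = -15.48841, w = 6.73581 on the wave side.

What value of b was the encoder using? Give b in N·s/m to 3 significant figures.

b = 5.75 N·s/m

u + w = -8.7526;  u + w = √(2b)·v, so √(2b) = -8.7526/(-2.581) = 3.3912.
b = (√(2b))²/2 = 11.5000/2 = 5.7500.
(Check via u − w = 2F/√(2b): u − w = -22.2242, 2F/√(2b) = -22.2242.)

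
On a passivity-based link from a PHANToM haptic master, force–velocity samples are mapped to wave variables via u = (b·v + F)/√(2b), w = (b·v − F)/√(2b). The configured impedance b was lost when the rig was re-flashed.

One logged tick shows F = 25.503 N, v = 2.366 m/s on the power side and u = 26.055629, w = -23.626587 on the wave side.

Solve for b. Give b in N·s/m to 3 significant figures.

u + w = 2.429042;  u + w = √(2b)·v, so √(2b) = 2.429042/2.366 = 1.026645.
b = (√(2b))²/2 = 1.054000/2 = 0.527000.
(Check via u − w = 2F/√(2b): u − w = 49.682216, 2F/√(2b) = 49.682219.)

b = 0.527 N·s/m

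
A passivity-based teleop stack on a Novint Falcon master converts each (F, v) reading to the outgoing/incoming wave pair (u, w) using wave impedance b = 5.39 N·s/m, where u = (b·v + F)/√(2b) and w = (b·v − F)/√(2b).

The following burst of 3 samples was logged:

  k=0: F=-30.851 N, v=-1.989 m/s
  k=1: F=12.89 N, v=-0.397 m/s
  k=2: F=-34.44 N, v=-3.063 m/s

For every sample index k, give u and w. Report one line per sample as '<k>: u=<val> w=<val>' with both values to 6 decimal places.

k=0: b·v=5.39×(-1.989)=-10.720710; √(2b)=3.283291; u=(-10.720710+(-30.851))/3.283291=-12.661598, w=(-10.720710−(-30.851))/3.283291=6.131132
k=1: b·v=5.39×(-0.397)=-2.139830; √(2b)=3.283291; u=(-2.139830+12.89)/3.283291=3.274206, w=(-2.139830−12.89)/3.283291=-4.577672
k=2: b·v=5.39×(-3.063)=-16.509570; √(2b)=3.283291; u=(-16.509570+(-34.44))/3.283291=-15.517835, w=(-16.509570−(-34.44))/3.283291=5.461115

0: u=-12.661598 w=6.131132
1: u=3.274206 w=-4.577672
2: u=-15.517835 w=5.461115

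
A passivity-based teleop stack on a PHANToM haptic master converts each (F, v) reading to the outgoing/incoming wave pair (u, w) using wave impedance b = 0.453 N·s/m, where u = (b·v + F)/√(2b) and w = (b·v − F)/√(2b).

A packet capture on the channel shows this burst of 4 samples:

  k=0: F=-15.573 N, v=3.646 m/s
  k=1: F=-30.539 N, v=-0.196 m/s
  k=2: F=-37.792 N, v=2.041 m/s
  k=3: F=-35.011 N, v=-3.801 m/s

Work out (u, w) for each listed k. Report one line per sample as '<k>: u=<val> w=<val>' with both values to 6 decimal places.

k=0: b·v=0.453×3.646=1.651638; √(2b)=0.951840; u=(1.651638+(-15.573))/0.951840=-14.625733, w=(1.651638−(-15.573))/0.951840=18.096142
k=1: b·v=0.453×(-0.196)=-0.088788; √(2b)=0.951840; u=(-0.088788+(-30.539))/0.951840=-32.177443, w=(-0.088788−(-30.539))/0.951840=31.990883
k=2: b·v=0.453×2.041=0.924573; √(2b)=0.951840; u=(0.924573+(-37.792))/0.951840=-38.732785, w=(0.924573−(-37.792))/0.951840=40.675492
k=3: b·v=0.453×(-3.801)=-1.721853; √(2b)=0.951840; u=(-1.721853+(-35.011))/0.951840=-38.591402, w=(-1.721853−(-35.011))/0.951840=34.973457

0: u=-14.625733 w=18.096142
1: u=-32.177443 w=31.990883
2: u=-38.732785 w=40.675492
3: u=-38.591402 w=34.973457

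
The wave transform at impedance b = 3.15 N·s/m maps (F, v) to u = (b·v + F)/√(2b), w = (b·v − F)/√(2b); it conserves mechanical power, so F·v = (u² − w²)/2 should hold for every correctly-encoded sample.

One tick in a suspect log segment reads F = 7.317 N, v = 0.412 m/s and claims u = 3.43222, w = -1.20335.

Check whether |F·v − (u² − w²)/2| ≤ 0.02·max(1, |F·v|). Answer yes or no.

no

F·v = 7.317×0.412 = 3.01460 W.
(u² − w²)/2 = (11.78013 − 1.44805)/2 = 5.16604 W.
|Δ| = 2.15144;  2% of max(1, |F·v|) = 0.06029.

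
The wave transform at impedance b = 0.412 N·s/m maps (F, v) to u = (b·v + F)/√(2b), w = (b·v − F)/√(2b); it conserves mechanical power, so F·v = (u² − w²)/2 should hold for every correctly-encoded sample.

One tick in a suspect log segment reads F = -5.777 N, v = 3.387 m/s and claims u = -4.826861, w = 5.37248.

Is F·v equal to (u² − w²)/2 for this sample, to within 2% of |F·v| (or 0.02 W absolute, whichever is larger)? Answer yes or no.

F·v = (-5.777)×3.387 = -19.566699 W.
(u² − w²)/2 = (23.298587 − 28.863541)/2 = -2.782477 W.
|Δ| = 16.784222;  2% of max(1, |F·v|) = 0.391334.

no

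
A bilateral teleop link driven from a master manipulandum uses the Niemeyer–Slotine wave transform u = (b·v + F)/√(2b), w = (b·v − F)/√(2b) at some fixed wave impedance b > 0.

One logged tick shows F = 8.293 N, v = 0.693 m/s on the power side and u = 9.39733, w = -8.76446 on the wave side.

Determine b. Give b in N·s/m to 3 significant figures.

u + w = 0.63287;  u + w = √(2b)·v, so √(2b) = 0.63287/0.693 = 0.91323.
b = (√(2b))²/2 = 0.83399/2 = 0.41700.
(Check via u − w = 2F/√(2b): u − w = 18.16179, 2F/√(2b) = 18.16186.)

b = 0.417 N·s/m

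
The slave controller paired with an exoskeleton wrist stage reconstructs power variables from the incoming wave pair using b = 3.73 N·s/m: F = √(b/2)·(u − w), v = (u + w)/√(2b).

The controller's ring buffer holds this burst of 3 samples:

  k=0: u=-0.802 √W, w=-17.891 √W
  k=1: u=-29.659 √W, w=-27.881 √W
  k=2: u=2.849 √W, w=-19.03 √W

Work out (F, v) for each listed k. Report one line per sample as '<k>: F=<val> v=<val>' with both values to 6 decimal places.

k=0: u−w=17.089000, u+w=-18.693000; √(b/2)=1.365650, √(2b)=2.731300; F=1.365650×17.089=23.337593, v=-18.693000/2.731300=-6.843994
k=1: u−w=-1.778000, u+w=-57.540000; √(b/2)=1.365650, √(2b)=2.731300; F=1.365650×(-1.778)=-2.428126, v=-57.540000/2.731300=-21.066891
k=2: u−w=21.879000, u+w=-16.181000; √(b/2)=1.365650, √(2b)=2.731300; F=1.365650×21.879=29.879057, v=-16.181000/2.731300=-5.924285

0: F=23.337593 v=-6.843994
1: F=-2.428126 v=-21.066891
2: F=29.879057 v=-5.924285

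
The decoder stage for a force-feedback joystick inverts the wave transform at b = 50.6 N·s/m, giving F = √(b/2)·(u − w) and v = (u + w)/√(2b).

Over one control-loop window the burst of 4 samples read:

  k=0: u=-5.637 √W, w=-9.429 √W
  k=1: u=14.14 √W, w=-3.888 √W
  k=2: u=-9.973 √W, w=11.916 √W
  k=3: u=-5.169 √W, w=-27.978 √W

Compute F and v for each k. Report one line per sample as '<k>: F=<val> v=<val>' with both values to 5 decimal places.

0: F=19.07342 v=-1.49764
1: F=90.67923 v=1.01910
2: F=-110.09971 v=0.19314
3: F=114.72723 v=-3.29499

k=0: u−w=3.79200, u+w=-15.06600; √(b/2)=5.02991, √(2b)=10.05982; F=5.02991×3.792=19.07342, v=-15.06600/10.05982=-1.49764
k=1: u−w=18.02800, u+w=10.25200; √(b/2)=5.02991, √(2b)=10.05982; F=5.02991×18.028=90.67923, v=10.25200/10.05982=1.01910
k=2: u−w=-21.88900, u+w=1.94300; √(b/2)=5.02991, √(2b)=10.05982; F=5.02991×(-21.889)=-110.09971, v=1.94300/10.05982=0.19314
k=3: u−w=22.80900, u+w=-33.14700; √(b/2)=5.02991, √(2b)=10.05982; F=5.02991×22.809=114.72723, v=-33.14700/10.05982=-3.29499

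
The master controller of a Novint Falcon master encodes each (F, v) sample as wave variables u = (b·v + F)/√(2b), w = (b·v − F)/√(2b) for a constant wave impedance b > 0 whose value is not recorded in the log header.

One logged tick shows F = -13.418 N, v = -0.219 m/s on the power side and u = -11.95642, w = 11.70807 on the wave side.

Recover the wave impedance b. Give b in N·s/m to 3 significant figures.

b = 0.643 N·s/m

u + w = -0.2484;  u + w = √(2b)·v, so √(2b) = -0.2484/(-0.219) = 1.1340.
b = (√(2b))²/2 = 1.2860/2 = 0.6430.
(Check via u − w = 2F/√(2b): u − w = -23.6645, 2F/√(2b) = -23.6645.)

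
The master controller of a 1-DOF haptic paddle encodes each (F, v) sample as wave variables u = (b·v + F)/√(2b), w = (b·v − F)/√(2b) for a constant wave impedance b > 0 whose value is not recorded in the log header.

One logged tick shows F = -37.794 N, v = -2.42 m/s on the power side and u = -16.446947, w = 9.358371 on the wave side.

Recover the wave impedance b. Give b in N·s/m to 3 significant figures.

u + w = -7.088576;  u + w = √(2b)·v, so √(2b) = -7.088576/(-2.42) = 2.929164.
b = (√(2b))²/2 = 8.580000/2 = 4.290000.
(Check via u − w = 2F/√(2b): u − w = -25.805318, 2F/√(2b) = -25.805318.)

b = 4.29 N·s/m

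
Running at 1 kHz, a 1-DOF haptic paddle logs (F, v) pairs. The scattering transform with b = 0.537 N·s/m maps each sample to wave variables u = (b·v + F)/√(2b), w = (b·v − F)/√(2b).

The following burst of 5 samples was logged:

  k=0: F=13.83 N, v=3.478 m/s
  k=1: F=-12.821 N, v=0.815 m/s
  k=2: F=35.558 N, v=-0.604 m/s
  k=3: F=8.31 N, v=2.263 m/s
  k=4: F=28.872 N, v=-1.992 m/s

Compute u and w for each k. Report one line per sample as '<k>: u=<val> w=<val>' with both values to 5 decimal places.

k=0: b·v=0.537×3.478=1.86769; √(2b)=1.03634; u=(1.86769+13.83)/1.03634=15.14724, w=(1.86769−13.83)/1.03634=-11.54285
k=1: b·v=0.537×0.815=0.43766; √(2b)=1.03634; u=(0.43766+(-12.821))/1.03634=-11.94912, w=(0.43766−(-12.821))/1.03634=12.79373
k=2: b·v=0.537×(-0.604)=-0.32435; √(2b)=1.03634; u=(-0.32435+35.558)/1.03634=33.99817, w=(-0.32435−35.558)/1.03634=-34.62412
k=3: b·v=0.537×2.263=1.21523; √(2b)=1.03634; u=(1.21523+8.31)/1.03634=9.19122, w=(1.21523−8.31)/1.03634=-6.84599
k=4: b·v=0.537×(-1.992)=-1.06970; √(2b)=1.03634; u=(-1.06970+28.872)/1.03634=26.82740, w=(-1.06970−28.872)/1.03634=-28.89178

0: u=15.14724 w=-11.54285
1: u=-11.94912 w=12.79373
2: u=33.99817 w=-34.62412
3: u=9.19122 w=-6.84599
4: u=26.82740 w=-28.89178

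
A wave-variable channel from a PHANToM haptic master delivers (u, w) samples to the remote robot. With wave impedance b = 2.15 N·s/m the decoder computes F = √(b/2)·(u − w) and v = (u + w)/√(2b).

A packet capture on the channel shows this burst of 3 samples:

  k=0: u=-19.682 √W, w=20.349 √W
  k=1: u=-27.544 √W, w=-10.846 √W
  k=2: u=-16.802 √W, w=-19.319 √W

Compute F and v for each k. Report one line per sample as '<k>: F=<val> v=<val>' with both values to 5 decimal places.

k=0: u−w=-40.03100, u+w=0.66700; √(b/2)=1.03682, √(2b)=2.07364; F=1.03682×(-40.031)=-41.50502, v=0.66700/2.07364=0.32166
k=1: u−w=-16.69800, u+w=-38.39000; √(b/2)=1.03682, √(2b)=2.07364; F=1.03682×(-16.698)=-17.31285, v=-38.39000/2.07364=-18.51330
k=2: u−w=2.51700, u+w=-36.12100; √(b/2)=1.03682, √(2b)=2.07364; F=1.03682×2.517=2.60968, v=-36.12100/2.07364=-17.41909

0: F=-41.50502 v=0.32166
1: F=-17.31285 v=-18.51330
2: F=2.60968 v=-17.41909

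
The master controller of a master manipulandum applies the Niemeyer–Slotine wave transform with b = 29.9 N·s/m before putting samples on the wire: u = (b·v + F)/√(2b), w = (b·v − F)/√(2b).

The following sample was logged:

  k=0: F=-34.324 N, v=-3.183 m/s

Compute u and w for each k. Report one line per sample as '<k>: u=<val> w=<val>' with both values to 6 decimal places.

0: u=-16.745756 w=-7.868529

k=0: b·v=29.9×(-3.183)=-95.171700; √(2b)=7.733046; u=(-95.171700+(-34.324))/7.733046=-16.745756, w=(-95.171700−(-34.324))/7.733046=-7.868529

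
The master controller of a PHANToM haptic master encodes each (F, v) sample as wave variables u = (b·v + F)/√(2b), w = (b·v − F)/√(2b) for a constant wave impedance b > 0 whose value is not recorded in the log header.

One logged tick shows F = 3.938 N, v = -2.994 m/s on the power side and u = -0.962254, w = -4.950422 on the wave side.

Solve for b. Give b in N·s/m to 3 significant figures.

b = 1.95 N·s/m

u + w = -5.912676;  u + w = √(2b)·v, so √(2b) = -5.912676/(-2.994) = 1.974842.
b = (√(2b))²/2 = 3.900000/2 = 1.950000.
(Check via u − w = 2F/√(2b): u − w = 3.988168, 2F/√(2b) = 3.988168.)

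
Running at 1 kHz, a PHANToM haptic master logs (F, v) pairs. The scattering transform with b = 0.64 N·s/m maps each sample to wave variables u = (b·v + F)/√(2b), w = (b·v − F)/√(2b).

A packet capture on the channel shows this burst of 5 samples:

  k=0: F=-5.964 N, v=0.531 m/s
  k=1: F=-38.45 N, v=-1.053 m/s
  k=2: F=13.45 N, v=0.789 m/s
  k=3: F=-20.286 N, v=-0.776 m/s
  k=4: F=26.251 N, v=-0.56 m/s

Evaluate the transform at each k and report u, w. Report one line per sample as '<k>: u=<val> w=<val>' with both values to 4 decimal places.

0: u=-4.9711 w=5.5719
1: u=-34.5810 w=33.3897
2: u=12.3346 w=-11.4419
3: u=-18.3694 w=17.4915
4: u=22.8860 w=-23.5196

k=0: b·v=0.64×0.531=0.3398; √(2b)=1.1314; u=(0.3398+(-5.964))/1.1314=-4.9711, w=(0.3398−(-5.964))/1.1314=5.5719
k=1: b·v=0.64×(-1.053)=-0.6739; √(2b)=1.1314; u=(-0.6739+(-38.45))/1.1314=-34.5810, w=(-0.6739−(-38.45))/1.1314=33.3897
k=2: b·v=0.64×0.789=0.5050; √(2b)=1.1314; u=(0.5050+13.45)/1.1314=12.3346, w=(0.5050−13.45)/1.1314=-11.4419
k=3: b·v=0.64×(-0.776)=-0.4966; √(2b)=1.1314; u=(-0.4966+(-20.286))/1.1314=-18.3694, w=(-0.4966−(-20.286))/1.1314=17.4915
k=4: b·v=0.64×(-0.56)=-0.3584; √(2b)=1.1314; u=(-0.3584+26.251)/1.1314=22.8860, w=(-0.3584−26.251)/1.1314=-23.5196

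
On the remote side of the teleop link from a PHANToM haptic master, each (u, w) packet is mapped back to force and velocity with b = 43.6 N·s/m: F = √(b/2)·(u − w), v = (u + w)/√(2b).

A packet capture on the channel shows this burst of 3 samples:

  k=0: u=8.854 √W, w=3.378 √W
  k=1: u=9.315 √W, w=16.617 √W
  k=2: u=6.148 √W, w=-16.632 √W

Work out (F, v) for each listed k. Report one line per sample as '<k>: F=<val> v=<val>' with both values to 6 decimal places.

0: F=25.567701 v=1.309903
1: F=-34.093381 v=2.777012
2: F=106.360891 v=-1.122713

k=0: u−w=5.476000, u+w=12.232000; √(b/2)=4.669047, √(2b)=9.338094; F=4.669047×5.476=25.567701, v=12.232000/9.338094=1.309903
k=1: u−w=-7.302000, u+w=25.932000; √(b/2)=4.669047, √(2b)=9.338094; F=4.669047×(-7.302)=-34.093381, v=25.932000/9.338094=2.777012
k=2: u−w=22.780000, u+w=-10.484000; √(b/2)=4.669047, √(2b)=9.338094; F=4.669047×22.78=106.360891, v=-10.484000/9.338094=-1.122713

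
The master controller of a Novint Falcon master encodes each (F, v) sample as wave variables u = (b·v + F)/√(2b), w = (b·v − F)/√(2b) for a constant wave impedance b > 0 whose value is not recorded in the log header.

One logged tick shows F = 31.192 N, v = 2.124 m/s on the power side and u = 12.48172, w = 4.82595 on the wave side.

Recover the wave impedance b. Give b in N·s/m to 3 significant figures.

u + w = 17.3077;  u + w = √(2b)·v, so √(2b) = 17.3077/2.124 = 8.1486.
b = (√(2b))²/2 = 66.4000/2 = 33.2000.
(Check via u − w = 2F/√(2b): u − w = 7.6558, 2F/√(2b) = 7.6558.)

b = 33.2 N·s/m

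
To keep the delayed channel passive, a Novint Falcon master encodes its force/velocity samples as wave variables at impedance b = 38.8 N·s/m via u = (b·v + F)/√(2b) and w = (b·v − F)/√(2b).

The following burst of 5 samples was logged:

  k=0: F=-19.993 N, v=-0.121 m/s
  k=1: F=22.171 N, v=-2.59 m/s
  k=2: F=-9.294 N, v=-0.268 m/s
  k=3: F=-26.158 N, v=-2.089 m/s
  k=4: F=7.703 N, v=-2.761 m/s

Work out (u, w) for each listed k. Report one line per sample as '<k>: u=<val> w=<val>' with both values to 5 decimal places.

k=0: b·v=38.8×(-0.121)=-4.69480; √(2b)=8.80909; u=(-4.69480+(-19.993))/8.80909=-2.80254, w=(-4.69480−(-19.993))/8.80909=1.73664
k=1: b·v=38.8×(-2.59)=-100.49200; √(2b)=8.80909; u=(-100.49200+22.171)/8.80909=-8.89093, w=(-100.49200−22.171)/8.80909=-13.92460
k=2: b·v=38.8×(-0.268)=-10.39840; √(2b)=8.80909; u=(-10.39840+(-9.294))/8.80909=-2.23546, w=(-10.39840−(-9.294))/8.80909=-0.12537
k=3: b·v=38.8×(-2.089)=-81.05320; √(2b)=8.80909; u=(-81.05320+(-26.158))/8.80909=-12.17052, w=(-81.05320−(-26.158))/8.80909=-6.23166
k=4: b·v=38.8×(-2.761)=-107.12680; √(2b)=8.80909; u=(-107.12680+7.703)/8.80909=-11.28651, w=(-107.12680−7.703)/8.80909=-13.03538

0: u=-2.80254 w=1.73664
1: u=-8.89093 w=-13.92460
2: u=-2.23546 w=-0.12537
3: u=-12.17052 w=-6.23166
4: u=-11.28651 w=-13.03538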